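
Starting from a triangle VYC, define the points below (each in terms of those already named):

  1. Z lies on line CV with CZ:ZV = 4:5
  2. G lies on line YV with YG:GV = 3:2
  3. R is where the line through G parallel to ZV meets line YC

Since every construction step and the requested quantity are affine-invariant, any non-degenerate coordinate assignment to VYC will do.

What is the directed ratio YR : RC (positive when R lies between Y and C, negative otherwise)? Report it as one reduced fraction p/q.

YR:RC = 3/2

Work in coordinates with V = (0, 0), Y = (1, 0), C = (0, 1).
1. Z lies on line CV with CZ:ZV = 4:5 ⇒ Z = (0, 5/9)
2. G lies on line YV with YG:GV = 3:2 ⇒ G = (2/5, 0)
3. R is where the line through G parallel to ZV meets line YC ⇒ R = (2/5, 3/5)
R = Y + t·(C−Y) with t = 3/5, so YR:RC = t:(1−t) = 3/5:2/5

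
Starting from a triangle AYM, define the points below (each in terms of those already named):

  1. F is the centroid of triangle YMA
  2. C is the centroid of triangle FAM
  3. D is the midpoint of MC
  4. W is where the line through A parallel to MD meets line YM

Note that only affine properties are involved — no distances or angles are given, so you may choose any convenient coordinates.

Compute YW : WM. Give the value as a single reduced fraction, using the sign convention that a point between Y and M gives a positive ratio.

Choose coordinates A = (0, 0), Y = (1, 0), M = (0, 1).
1. F is the centroid of triangle YMA ⇒ F = (1/3, 1/3)
2. C is the centroid of triangle FAM ⇒ C = (1/9, 4/9)
3. D is the midpoint of MC ⇒ D = (1/18, 13/18)
4. W is where the line through A parallel to MD meets line YM ⇒ W = (-1/4, 5/4)
W = Y + t·(M−Y) with t = 5/4, so YW:WM = t:(1−t) = 5/4:-1/4

YW:WM = -5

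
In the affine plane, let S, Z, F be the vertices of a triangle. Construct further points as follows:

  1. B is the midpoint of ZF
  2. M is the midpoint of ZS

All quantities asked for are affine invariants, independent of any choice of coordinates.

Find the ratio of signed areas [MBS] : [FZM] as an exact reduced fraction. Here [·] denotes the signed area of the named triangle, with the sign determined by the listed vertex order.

[MBS]:[FZM] = -1/2

Choose coordinates S = (0, 0), Z = (1, 0), F = (0, 1).
1. B is the midpoint of ZF ⇒ B = (1/2, 1/2)
2. M is the midpoint of ZS ⇒ M = (1/2, 0)
2·[MBS] = 1/4, 2·[FZM] = -1/2
[MBS]:[FZM] = 1/4:-1/2 = -1/2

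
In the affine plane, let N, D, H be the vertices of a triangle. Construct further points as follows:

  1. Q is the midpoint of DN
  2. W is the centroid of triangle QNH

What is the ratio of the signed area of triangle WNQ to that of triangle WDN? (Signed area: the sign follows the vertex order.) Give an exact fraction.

Choose coordinates N = (0, 0), D = (1, 0), H = (0, 1).
1. Q is the midpoint of DN ⇒ Q = (1/2, 0)
2. W is the centroid of triangle QNH ⇒ W = (1/6, 1/3)
2·[WNQ] = 1/6, 2·[WDN] = -1/3
[WNQ]:[WDN] = 1/6:-1/3 = -1/2

[WNQ]:[WDN] = -1/2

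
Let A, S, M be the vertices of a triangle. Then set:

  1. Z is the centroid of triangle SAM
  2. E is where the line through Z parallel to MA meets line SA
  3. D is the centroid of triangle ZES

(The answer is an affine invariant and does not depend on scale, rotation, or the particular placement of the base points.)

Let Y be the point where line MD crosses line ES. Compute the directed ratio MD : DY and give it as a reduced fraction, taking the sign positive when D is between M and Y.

Assign A = (0, 0), S = (1, 0), M = (0, 1) — the answer is frame-independent, so this choice is without loss of generality.
1. Z is the centroid of triangle SAM ⇒ Z = (1/3, 1/3)
2. E is where the line through Z parallel to MA meets line SA ⇒ E = (1/3, 0)
3. D is the centroid of triangle ZES ⇒ D = (5/9, 1/9)
line MD meets ES at Y = (5/8, 0)
D = M + t·(Y−M) with t = 8/9, so MD:DY = 8/9:1/9

MD:DY = 8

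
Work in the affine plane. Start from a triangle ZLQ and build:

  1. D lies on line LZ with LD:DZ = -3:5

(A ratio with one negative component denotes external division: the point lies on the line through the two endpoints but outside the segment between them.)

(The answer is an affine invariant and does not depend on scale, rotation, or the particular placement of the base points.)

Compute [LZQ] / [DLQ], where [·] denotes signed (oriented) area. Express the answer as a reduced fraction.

[LZQ]:[DLQ] = 2/3

Assign Z = (0, 0), L = (1, 0), Q = (0, 1) — the answer is frame-independent, so this choice is without loss of generality.
1. D lies on line LZ with LD:DZ = -3:5 ⇒ D = (5/2, 0)
2·[LZQ] = -1, 2·[DLQ] = -3/2
[LZQ]:[DLQ] = -1:-3/2 = 2/3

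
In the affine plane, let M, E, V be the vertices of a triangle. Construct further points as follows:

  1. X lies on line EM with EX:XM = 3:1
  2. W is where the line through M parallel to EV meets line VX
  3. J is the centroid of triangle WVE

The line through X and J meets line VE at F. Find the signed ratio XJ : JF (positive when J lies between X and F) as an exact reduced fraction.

Set M = (0, 0), E = (1, 0), V = (0, 1); any affine frame gives the same invariant.
1. X lies on line EM with EX:XM = 3:1 ⇒ X = (1/4, 0)
2. W is where the line through M parallel to EV meets line VX ⇒ W = (1/3, -1/3)
3. J is the centroid of triangle WVE ⇒ J = (4/9, 2/9)
line XJ meets VE at F = (3/5, 2/5)
J = X + t·(F−X) with t = 5/9, so XJ:JF = 5/9:4/9

XJ:JF = 5/4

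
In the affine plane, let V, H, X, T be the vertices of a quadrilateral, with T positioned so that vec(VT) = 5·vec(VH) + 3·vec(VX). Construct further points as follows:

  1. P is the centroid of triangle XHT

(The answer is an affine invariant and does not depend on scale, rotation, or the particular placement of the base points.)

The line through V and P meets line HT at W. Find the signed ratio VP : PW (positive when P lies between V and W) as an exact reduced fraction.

VP:PW = 2/7

Choose coordinates V = (0, 0), H = (1, 0), X = (0, 1), T = (5, 3).
1. P is the centroid of triangle XHT ⇒ P = (2, 4/3)
line VP meets HT at W = (9, 6)
P = V + t·(W−V) with t = 2/9, so VP:PW = 2/9:7/9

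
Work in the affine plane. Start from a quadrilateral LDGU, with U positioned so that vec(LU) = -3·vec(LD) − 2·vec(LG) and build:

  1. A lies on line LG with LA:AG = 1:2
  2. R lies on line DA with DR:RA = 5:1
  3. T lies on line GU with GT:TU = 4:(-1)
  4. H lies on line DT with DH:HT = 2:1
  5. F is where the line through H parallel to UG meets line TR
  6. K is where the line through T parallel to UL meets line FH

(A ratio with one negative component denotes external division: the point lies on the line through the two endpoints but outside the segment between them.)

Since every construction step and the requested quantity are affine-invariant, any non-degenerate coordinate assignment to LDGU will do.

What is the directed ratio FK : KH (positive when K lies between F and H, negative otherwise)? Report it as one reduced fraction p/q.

FK:KH = 27/8

Choose coordinates L = (0, 0), D = (1, 0), G = (0, 1), U = (-3, -2).
1. A lies on line LG with LA:AG = 1:2 ⇒ A = (0, 1/3)
2. R lies on line DA with DR:RA = 5:1 ⇒ R = (1/6, 5/18)
3. T lies on line GU with GT:TU = 4:(-1) ⇒ T = (-4, -3)
4. H lies on line DT with DH:HT = 2:1 ⇒ H = (-7/3, -2)
5. F is where the line through H parallel to UG meets line TR ⇒ F = (-7/8, -13/24)
6. K is where the line through T parallel to UL meets line FH ⇒ K = (-2, -5/3)
K = F + t·(H−F) with t = 27/35, so FK:KH = t:(1−t) = 27/35:8/35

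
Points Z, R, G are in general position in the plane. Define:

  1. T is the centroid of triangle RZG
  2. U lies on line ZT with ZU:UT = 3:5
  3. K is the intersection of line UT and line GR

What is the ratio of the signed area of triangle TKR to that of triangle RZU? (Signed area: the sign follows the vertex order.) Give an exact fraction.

Work in coordinates with Z = (0, 0), R = (1, 0), G = (0, 1).
1. T is the centroid of triangle RZG ⇒ T = (1/3, 1/3)
2. U lies on line ZT with ZU:UT = 3:5 ⇒ U = (1/8, 1/8)
3. K is the intersection of line UT and line GR ⇒ K = (1/2, 1/2)
2·[TKR] = -1/6, 2·[RZU] = -1/8
[TKR]:[RZU] = -1/6:-1/8 = 4/3

[TKR]:[RZU] = 4/3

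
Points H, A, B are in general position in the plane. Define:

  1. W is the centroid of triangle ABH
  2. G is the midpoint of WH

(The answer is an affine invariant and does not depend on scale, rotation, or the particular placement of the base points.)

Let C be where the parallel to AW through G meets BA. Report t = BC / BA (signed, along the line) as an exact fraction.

Set H = (0, 0), A = (1, 0), B = (0, 1); any affine frame gives the same invariant.
1. W is the centroid of triangle ABH ⇒ W = (1/3, 1/3)
2. G is the midpoint of WH ⇒ G = (1/6, 1/6)
through G parallel to AW: direction (-2/3, 1/3); meets BA at C = (3/2, -1/2)
C = B + t·(A−B) with t = 3/2

t = 3/2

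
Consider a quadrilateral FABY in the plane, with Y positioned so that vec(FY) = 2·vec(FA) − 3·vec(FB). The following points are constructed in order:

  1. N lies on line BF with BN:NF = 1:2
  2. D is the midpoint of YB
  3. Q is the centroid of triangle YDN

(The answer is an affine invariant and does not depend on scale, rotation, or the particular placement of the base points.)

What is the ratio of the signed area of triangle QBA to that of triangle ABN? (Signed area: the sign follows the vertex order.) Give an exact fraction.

Choose coordinates F = (0, 0), A = (1, 0), B = (0, 1), Y = (2, -3).
1. N lies on line BF with BN:NF = 1:2 ⇒ N = (0, 2/3)
2. D is the midpoint of YB ⇒ D = (1, -1)
3. Q is the centroid of triangle YDN ⇒ Q = (1, -10/9)
2·[QBA] = -10/9, 2·[ABN] = 1/3
[QBA]:[ABN] = -10/9:1/3 = -10/3

[QBA]:[ABN] = -10/3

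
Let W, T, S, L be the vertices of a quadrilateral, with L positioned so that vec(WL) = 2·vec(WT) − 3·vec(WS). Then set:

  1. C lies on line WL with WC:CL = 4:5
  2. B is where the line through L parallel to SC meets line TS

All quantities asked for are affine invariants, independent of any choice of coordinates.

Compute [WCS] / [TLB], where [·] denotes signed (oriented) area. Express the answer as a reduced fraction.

[WCS]:[TLB] = -52/27

Choose coordinates W = (0, 0), T = (1, 0), S = (0, 1), L = (2, -3).
1. C lies on line WL with WC:CL = 4:5 ⇒ C = (8/9, -4/3)
2. B is where the line through L parallel to SC meets line TS ⇒ B = (10/13, 3/13)
2·[WCS] = 8/9, 2·[TLB] = -6/13
[WCS]:[TLB] = 8/9:-6/13 = -52/27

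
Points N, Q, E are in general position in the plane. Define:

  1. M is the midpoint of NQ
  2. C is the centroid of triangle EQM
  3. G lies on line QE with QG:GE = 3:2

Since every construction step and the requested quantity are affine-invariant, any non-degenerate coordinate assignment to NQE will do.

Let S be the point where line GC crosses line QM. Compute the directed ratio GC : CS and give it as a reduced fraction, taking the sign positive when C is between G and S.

Work in coordinates with N = (0, 0), Q = (1, 0), E = (0, 1).
1. M is the midpoint of NQ ⇒ M = (1/2, 0)
2. C is the centroid of triangle EQM ⇒ C = (1/2, 1/3)
3. G lies on line QE with QG:GE = 3:2 ⇒ G = (2/5, 3/5)
line GC meets QM at S = (5/8, 0)
C = G + t·(S−G) with t = 4/9, so GC:CS = 4/9:5/9

GC:CS = 4/5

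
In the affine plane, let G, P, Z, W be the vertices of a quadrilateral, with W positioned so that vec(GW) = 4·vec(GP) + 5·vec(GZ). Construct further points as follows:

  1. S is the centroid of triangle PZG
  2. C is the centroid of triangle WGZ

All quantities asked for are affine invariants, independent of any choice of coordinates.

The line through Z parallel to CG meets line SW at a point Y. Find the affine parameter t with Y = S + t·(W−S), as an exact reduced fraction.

t = -7/5

Assign G = (0, 0), P = (1, 0), Z = (0, 1), W = (4, 5) — the answer is frame-independent, so this choice is without loss of generality.
1. S is the centroid of triangle PZG ⇒ S = (1/3, 1/3)
2. C is the centroid of triangle WGZ ⇒ C = (4/3, 2)
through Z parallel to CG: direction (-4/3, -2); meets SW at Y = (-24/5, -31/5)
Y = S + t·(W−S) with t = -7/5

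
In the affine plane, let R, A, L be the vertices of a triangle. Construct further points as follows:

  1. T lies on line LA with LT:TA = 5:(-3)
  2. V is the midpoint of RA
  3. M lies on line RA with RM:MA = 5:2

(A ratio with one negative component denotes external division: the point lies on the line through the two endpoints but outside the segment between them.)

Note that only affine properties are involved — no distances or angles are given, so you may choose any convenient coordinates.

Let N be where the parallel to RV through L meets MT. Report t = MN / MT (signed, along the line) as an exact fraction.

Assign R = (0, 0), A = (1, 0), L = (0, 1) — the answer is frame-independent, so this choice is without loss of generality.
1. T lies on line LA with LT:TA = 5:(-3) ⇒ T = (5/2, -3/2)
2. V is the midpoint of RA ⇒ V = (1/2, 0)
3. M lies on line RA with RM:MA = 5:2 ⇒ M = (5/7, 0)
through L parallel to RV: direction (1/2, 0); meets MT at N = (-10/21, 1)
N = M + t·(T−M) with t = -2/3

t = -2/3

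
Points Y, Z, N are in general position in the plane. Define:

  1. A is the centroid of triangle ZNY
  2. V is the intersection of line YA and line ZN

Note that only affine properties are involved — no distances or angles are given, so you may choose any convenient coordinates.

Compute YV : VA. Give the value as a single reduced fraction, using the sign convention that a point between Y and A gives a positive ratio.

Set Y = (0, 0), Z = (1, 0), N = (0, 1); any affine frame gives the same invariant.
1. A is the centroid of triangle ZNY ⇒ A = (1/3, 1/3)
2. V is the intersection of line YA and line ZN ⇒ V = (1/2, 1/2)
V = Y + t·(A−Y) with t = 3/2, so YV:VA = t:(1−t) = 3/2:-1/2

YV:VA = -3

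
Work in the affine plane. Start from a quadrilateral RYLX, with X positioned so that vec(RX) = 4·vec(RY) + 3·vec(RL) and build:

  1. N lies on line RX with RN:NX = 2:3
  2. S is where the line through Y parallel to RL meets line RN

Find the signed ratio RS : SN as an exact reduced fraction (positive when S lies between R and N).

RS:SN = 5/3

Set R = (0, 0), Y = (1, 0), L = (0, 1), X = (4, 3); any affine frame gives the same invariant.
1. N lies on line RX with RN:NX = 2:3 ⇒ N = (8/5, 6/5)
2. S is where the line through Y parallel to RL meets line RN ⇒ S = (1, 3/4)
S = R + t·(N−R) with t = 5/8, so RS:SN = t:(1−t) = 5/8:3/8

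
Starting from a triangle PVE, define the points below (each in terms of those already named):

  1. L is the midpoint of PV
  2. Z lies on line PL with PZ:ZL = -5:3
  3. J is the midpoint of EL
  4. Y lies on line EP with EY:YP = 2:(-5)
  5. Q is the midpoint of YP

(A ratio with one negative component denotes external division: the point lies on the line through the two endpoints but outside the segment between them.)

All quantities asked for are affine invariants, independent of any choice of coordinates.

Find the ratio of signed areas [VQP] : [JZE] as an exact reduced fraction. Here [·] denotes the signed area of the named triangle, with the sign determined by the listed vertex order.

Assign P = (0, 0), V = (1, 0), E = (0, 1) — the answer is frame-independent, so this choice is without loss of generality.
1. L is the midpoint of PV ⇒ L = (1/2, 0)
2. Z lies on line PL with PZ:ZL = -5:3 ⇒ Z = (5/4, 0)
3. J is the midpoint of EL ⇒ J = (1/4, 1/2)
4. Y lies on line EP with EY:YP = 2:(-5) ⇒ Y = (0, 5/3)
5. Q is the midpoint of YP ⇒ Q = (0, 5/6)
2·[VQP] = 5/6, 2·[JZE] = 3/8
[VQP]:[JZE] = 5/6:3/8 = 20/9

[VQP]:[JZE] = 20/9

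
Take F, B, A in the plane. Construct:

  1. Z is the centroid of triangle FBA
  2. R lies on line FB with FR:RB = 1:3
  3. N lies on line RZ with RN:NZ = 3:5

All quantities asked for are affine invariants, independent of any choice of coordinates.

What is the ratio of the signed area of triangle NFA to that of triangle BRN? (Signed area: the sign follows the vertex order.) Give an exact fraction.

Choose coordinates F = (0, 0), B = (1, 0), A = (0, 1).
1. Z is the centroid of triangle FBA ⇒ Z = (1/3, 1/3)
2. R lies on line FB with FR:RB = 1:3 ⇒ R = (1/4, 0)
3. N lies on line RZ with RN:NZ = 3:5 ⇒ N = (9/32, 1/8)
2·[NFA] = -9/32, 2·[BRN] = -3/32
[NFA]:[BRN] = -9/32:-3/32 = 3

[NFA]:[BRN] = 3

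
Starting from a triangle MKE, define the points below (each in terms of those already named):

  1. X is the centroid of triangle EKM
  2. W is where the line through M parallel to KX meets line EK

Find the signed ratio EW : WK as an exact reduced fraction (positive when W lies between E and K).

Work in coordinates with M = (0, 0), K = (1, 0), E = (0, 1).
1. X is the centroid of triangle EKM ⇒ X = (1/3, 1/3)
2. W is where the line through M parallel to KX meets line EK ⇒ W = (2, -1)
W = E + t·(K−E) with t = 2, so EW:WK = t:(1−t) = 2:-1

EW:WK = -2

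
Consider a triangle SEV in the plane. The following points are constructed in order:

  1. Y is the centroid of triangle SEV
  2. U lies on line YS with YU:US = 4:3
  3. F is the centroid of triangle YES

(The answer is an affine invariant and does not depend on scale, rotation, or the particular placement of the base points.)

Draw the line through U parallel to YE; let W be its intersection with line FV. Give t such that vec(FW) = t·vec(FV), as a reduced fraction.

Set S = (0, 0), E = (1, 0), V = (0, 1); any affine frame gives the same invariant.
1. Y is the centroid of triangle SEV ⇒ Y = (1/3, 1/3)
2. U lies on line YS with YU:US = 4:3 ⇒ U = (1/7, 1/7)
3. F is the centroid of triangle YES ⇒ F = (4/9, 1/9)
through U parallel to YE: direction (2/3, -1/3); meets FV at W = (11/21, -1/21)
W = F + t·(V−F) with t = -5/28

t = -5/28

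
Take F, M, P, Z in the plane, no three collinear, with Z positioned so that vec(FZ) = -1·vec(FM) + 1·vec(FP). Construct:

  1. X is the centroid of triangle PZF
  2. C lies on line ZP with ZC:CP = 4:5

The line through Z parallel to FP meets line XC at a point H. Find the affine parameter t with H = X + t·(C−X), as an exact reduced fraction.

t = 3

Set F = (0, 0), M = (1, 0), P = (0, 1), Z = (-1, 1); any affine frame gives the same invariant.
1. X is the centroid of triangle PZF ⇒ X = (-1/3, 2/3)
2. C lies on line ZP with ZC:CP = 4:5 ⇒ C = (-5/9, 1)
through Z parallel to FP: direction (0, 1); meets XC at H = (-1, 5/3)
H = X + t·(C−X) with t = 3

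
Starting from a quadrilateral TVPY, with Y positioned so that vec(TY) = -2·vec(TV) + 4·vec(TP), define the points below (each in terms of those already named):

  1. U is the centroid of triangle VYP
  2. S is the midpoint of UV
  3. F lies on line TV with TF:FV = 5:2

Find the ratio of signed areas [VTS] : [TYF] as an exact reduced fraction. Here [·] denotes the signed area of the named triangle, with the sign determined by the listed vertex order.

[VTS]:[TYF] = 7/24

Work in coordinates with T = (0, 0), V = (1, 0), P = (0, 1), Y = (-2, 4).
1. U is the centroid of triangle VYP ⇒ U = (-1/3, 5/3)
2. S is the midpoint of UV ⇒ S = (1/3, 5/6)
3. F lies on line TV with TF:FV = 5:2 ⇒ F = (5/7, 0)
2·[VTS] = -5/6, 2·[TYF] = -20/7
[VTS]:[TYF] = -5/6:-20/7 = 7/24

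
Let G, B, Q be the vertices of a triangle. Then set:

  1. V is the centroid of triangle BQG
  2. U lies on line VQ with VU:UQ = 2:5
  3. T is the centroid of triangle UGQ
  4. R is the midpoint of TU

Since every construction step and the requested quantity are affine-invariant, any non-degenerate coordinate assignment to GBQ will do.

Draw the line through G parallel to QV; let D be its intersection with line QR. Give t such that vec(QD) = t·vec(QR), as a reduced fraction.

Choose coordinates G = (0, 0), B = (1, 0), Q = (0, 1).
1. V is the centroid of triangle BQG ⇒ V = (1/3, 1/3)
2. U lies on line VQ with VU:UQ = 2:5 ⇒ U = (5/21, 11/21)
3. T is the centroid of triangle UGQ ⇒ T = (5/63, 32/63)
4. R is the midpoint of TU ⇒ R = (10/63, 65/126)
through G parallel to QV: direction (1/3, -2/3); meets QR at D = (20/21, -40/21)
D = Q + t·(R−Q) with t = 6

t = 6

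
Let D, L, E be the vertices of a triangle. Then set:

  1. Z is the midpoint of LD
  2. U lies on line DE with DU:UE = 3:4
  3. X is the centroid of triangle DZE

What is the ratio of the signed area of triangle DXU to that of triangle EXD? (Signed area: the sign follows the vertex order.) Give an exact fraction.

Work in coordinates with D = (0, 0), L = (1, 0), E = (0, 1).
1. Z is the midpoint of LD ⇒ Z = (1/2, 0)
2. U lies on line DE with DU:UE = 3:4 ⇒ U = (0, 3/7)
3. X is the centroid of triangle DZE ⇒ X = (1/6, 1/3)
2·[DXU] = 1/14, 2·[EXD] = -1/6
[DXU]:[EXD] = 1/14:-1/6 = -3/7

[DXU]:[EXD] = -3/7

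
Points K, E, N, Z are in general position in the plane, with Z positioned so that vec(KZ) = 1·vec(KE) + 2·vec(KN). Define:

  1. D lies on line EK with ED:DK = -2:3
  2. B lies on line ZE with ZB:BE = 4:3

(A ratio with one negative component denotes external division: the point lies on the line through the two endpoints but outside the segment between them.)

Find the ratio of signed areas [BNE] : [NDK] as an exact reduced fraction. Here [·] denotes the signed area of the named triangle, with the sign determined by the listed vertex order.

Work in coordinates with K = (0, 0), E = (1, 0), N = (0, 1), Z = (1, 2).
1. D lies on line EK with ED:DK = -2:3 ⇒ D = (3, 0)
2. B lies on line ZE with ZB:BE = 4:3 ⇒ B = (1, 6/7)
2·[BNE] = 6/7, 2·[NDK] = -3
[BNE]:[NDK] = 6/7:-3 = -2/7

[BNE]:[NDK] = -2/7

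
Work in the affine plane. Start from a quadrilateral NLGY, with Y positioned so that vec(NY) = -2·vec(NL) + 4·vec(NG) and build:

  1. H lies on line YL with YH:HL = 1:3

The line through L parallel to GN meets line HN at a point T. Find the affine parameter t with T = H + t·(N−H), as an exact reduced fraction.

t = 9/5

Work in coordinates with N = (0, 0), L = (1, 0), G = (0, 1), Y = (-2, 4).
1. H lies on line YL with YH:HL = 1:3 ⇒ H = (-5/4, 3)
through L parallel to GN: direction (0, -1); meets HN at T = (1, -12/5)
T = H + t·(N−H) with t = 9/5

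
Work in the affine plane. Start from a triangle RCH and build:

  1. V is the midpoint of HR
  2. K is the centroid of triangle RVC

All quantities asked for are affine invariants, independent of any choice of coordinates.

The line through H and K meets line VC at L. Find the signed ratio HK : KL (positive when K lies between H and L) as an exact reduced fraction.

HK:KL = -4

Set R = (0, 0), C = (1, 0), H = (0, 1); any affine frame gives the same invariant.
1. V is the midpoint of HR ⇒ V = (0, 1/2)
2. K is the centroid of triangle RVC ⇒ K = (1/3, 1/6)
line HK meets VC at L = (1/4, 3/8)
K = H + t·(L−H) with t = 4/3, so HK:KL = 4/3:-1/3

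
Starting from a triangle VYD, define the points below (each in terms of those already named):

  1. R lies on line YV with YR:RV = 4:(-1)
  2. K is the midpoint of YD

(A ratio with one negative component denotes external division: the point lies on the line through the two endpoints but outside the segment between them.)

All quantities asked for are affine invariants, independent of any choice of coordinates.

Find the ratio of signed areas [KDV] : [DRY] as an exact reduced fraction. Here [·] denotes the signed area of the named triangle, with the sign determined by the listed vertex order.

[KDV]:[DRY] = 3/8

Choose coordinates V = (0, 0), Y = (1, 0), D = (0, 1).
1. R lies on line YV with YR:RV = 4:(-1) ⇒ R = (-1/3, 0)
2. K is the midpoint of YD ⇒ K = (1/2, 1/2)
2·[KDV] = 1/2, 2·[DRY] = 4/3
[KDV]:[DRY] = 1/2:4/3 = 3/8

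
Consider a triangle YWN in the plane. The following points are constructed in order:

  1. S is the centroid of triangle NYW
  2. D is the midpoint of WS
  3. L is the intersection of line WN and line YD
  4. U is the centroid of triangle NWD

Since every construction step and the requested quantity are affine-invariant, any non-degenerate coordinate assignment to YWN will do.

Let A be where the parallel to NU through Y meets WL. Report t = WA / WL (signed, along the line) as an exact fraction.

t = 55

Set Y = (0, 0), W = (1, 0), N = (0, 1); any affine frame gives the same invariant.
1. S is the centroid of triangle NYW ⇒ S = (1/3, 1/3)
2. D is the midpoint of WS ⇒ D = (2/3, 1/6)
3. L is the intersection of line WN and line YD ⇒ L = (4/5, 1/5)
4. U is the centroid of triangle NWD ⇒ U = (5/9, 7/18)
through Y parallel to NU: direction (5/9, -11/18); meets WL at A = (-10, 11)
A = W + t·(L−W) with t = 55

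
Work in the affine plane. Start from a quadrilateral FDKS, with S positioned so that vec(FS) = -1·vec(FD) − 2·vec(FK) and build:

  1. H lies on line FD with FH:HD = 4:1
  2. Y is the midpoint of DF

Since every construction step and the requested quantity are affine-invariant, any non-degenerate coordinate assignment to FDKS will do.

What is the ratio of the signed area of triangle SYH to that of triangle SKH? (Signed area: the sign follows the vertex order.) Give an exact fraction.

[SYH]:[SKH] = 3/17

Set F = (0, 0), D = (1, 0), K = (0, 1), S = (-1, -2); any affine frame gives the same invariant.
1. H lies on line FD with FH:HD = 4:1 ⇒ H = (4/5, 0)
2. Y is the midpoint of DF ⇒ Y = (1/2, 0)
2·[SYH] = -3/5, 2·[SKH] = -17/5
[SYH]:[SKH] = -3/5:-17/5 = 3/17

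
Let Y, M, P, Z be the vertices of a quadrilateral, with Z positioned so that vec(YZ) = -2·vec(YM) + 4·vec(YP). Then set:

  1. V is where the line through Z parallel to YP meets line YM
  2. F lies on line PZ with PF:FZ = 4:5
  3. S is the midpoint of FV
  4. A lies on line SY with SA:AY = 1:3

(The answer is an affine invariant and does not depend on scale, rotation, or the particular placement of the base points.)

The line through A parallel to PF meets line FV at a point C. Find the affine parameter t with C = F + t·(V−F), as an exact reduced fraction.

Assign Y = (0, 0), M = (1, 0), P = (0, 1), Z = (-2, 4) — the answer is frame-independent, so this choice is without loss of generality.
1. V is where the line through Z parallel to YP meets line YM ⇒ V = (-2, 0)
2. F lies on line PZ with PF:FZ = 4:5 ⇒ F = (-8/9, 7/3)
3. S is the midpoint of FV ⇒ S = (-13/9, 7/6)
4. A lies on line SY with SA:AY = 1:3 ⇒ A = (-13/12, 7/8)
through A parallel to PF: direction (-8/9, 4/3); meets FV at C = (-11/8, 21/16)
C = F + t·(V−F) with t = 7/16

t = 7/16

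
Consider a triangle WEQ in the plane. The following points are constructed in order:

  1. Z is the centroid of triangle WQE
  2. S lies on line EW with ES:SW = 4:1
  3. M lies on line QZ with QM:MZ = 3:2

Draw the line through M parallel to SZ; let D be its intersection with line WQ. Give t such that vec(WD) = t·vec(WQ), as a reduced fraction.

t = 1/10

Set W = (0, 0), E = (1, 0), Q = (0, 1); any affine frame gives the same invariant.
1. Z is the centroid of triangle WQE ⇒ Z = (1/3, 1/3)
2. S lies on line EW with ES:SW = 4:1 ⇒ S = (1/5, 0)
3. M lies on line QZ with QM:MZ = 3:2 ⇒ M = (1/5, 3/5)
through M parallel to SZ: direction (2/15, 1/3); meets WQ at D = (0, 1/10)
D = W + t·(Q−W) with t = 1/10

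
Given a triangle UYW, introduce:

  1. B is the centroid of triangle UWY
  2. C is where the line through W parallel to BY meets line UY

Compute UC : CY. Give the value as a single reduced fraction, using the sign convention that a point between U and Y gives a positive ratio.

Work in coordinates with U = (0, 0), Y = (1, 0), W = (0, 1).
1. B is the centroid of triangle UWY ⇒ B = (1/3, 1/3)
2. C is where the line through W parallel to BY meets line UY ⇒ C = (2, 0)
C = U + t·(Y−U) with t = 2, so UC:CY = t:(1−t) = 2:-1

UC:CY = -2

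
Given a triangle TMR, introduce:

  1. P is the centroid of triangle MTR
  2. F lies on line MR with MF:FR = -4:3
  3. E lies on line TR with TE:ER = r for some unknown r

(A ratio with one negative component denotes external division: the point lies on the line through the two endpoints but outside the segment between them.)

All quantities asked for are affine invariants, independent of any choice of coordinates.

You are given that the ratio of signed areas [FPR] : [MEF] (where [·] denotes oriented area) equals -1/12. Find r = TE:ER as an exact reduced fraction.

r = -2/3

Work in coordinates with T = (0, 0), M = (1, 0), R = (0, 1).
1. P is the centroid of triangle MTR ⇒ P = (1/3, 1/3)
2. F lies on line MR with MF:FR = -4:3 ⇒ F = (-3, 4)
3. With TE:ER = r, write λ = r/(r+1) so E = T + λ·(R−T); E is affine-linear in λ
Every point depending on E is an affine combination of E and λ-independent points, so each such coordinate is linear in λ; the λ² term in each signed area is a multiple of (R−T)×(R−T) = 0, so 2·[FPR] and 2·[MEF] are each linear in λ. Evaluating at λ=0 and λ=1:
  2·[FPR] = 1,   2·[MEF] = 4·λ − 4
So [FPR]:[MEF] = (1) / (4·λ − 4). Setting this equal to -1/12:
  1 = -1/12·(4·λ − 4)  ⇒  λ = -2
Then r = λ/(1−λ) = (-2)/(3) = -2/3. Check: with r = -2/3, E = (0, -2) and [FPR]:[MEF] = -1/12 as required.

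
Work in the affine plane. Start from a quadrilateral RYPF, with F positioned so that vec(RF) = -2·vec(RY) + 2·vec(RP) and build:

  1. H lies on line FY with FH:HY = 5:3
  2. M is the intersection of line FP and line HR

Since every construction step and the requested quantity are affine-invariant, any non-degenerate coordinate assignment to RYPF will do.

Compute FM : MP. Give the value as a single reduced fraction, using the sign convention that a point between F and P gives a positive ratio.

Work in coordinates with R = (0, 0), Y = (1, 0), P = (0, 1), F = (-2, 2).
1. H lies on line FY with FH:HY = 5:3 ⇒ H = (-1/8, 3/4)
2. M is the intersection of line FP and line HR ⇒ M = (-2/11, 12/11)
M = F + t·(P−F) with t = 10/11, so FM:MP = t:(1−t) = 10/11:1/11

FM:MP = 10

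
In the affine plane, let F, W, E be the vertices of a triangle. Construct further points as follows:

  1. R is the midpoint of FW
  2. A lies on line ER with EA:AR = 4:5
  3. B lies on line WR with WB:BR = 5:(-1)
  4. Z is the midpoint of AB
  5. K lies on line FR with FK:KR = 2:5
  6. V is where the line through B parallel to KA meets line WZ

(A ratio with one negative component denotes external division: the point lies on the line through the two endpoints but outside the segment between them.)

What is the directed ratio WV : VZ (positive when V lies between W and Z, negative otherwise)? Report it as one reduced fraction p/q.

Work in coordinates with F = (0, 0), W = (1, 0), E = (0, 1).
1. R is the midpoint of FW ⇒ R = (1/2, 0)
2. A lies on line ER with EA:AR = 4:5 ⇒ A = (2/9, 5/9)
3. B lies on line WR with WB:BR = 5:(-1) ⇒ B = (3/8, 0)
4. Z is the midpoint of AB ⇒ Z = (43/144, 5/18)
5. K lies on line FR with FK:KR = 2:5 ⇒ K = (1/7, 0)
6. V is where the line through B parallel to KA meets line WZ ⇒ V = (2441/5976, 175/747)
V = W + t·(Z−W) with t = 70/83, so WV:VZ = t:(1−t) = 70/83:13/83

WV:VZ = 70/13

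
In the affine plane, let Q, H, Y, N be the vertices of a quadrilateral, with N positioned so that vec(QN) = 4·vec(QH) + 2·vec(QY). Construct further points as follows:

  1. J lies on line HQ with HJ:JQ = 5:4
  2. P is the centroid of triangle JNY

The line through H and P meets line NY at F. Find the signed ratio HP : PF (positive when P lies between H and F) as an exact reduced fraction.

Assign Q = (0, 0), H = (1, 0), Y = (0, 1), N = (4, 2) — the answer is frame-independent, so this choice is without loss of generality.
1. J lies on line HQ with HJ:JQ = 5:4 ⇒ J = (4/9, 0)
2. P is the centroid of triangle JNY ⇒ P = (40/27, 1)
line HP meets NY at F = (32/19, 27/19)
P = H + t·(F−H) with t = 19/27, so HP:PF = 19/27:8/27

HP:PF = 19/8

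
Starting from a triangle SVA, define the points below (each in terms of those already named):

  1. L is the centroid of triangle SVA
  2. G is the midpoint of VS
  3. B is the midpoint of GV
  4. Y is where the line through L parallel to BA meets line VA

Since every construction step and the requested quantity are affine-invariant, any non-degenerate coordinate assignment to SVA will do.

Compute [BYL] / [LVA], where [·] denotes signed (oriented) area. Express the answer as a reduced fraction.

[BYL]:[LVA] = 2/3

Assign S = (0, 0), V = (1, 0), A = (0, 1) — the answer is frame-independent, so this choice is without loss of generality.
1. L is the centroid of triangle SVA ⇒ L = (1/3, 1/3)
2. G is the midpoint of VS ⇒ G = (1/2, 0)
3. B is the midpoint of GV ⇒ B = (3/4, 0)
4. Y is where the line through L parallel to BA meets line VA ⇒ Y = (-2/3, 5/3)
2·[BYL] = 2/9, 2·[LVA] = 1/3
[BYL]:[LVA] = 2/9:1/3 = 2/3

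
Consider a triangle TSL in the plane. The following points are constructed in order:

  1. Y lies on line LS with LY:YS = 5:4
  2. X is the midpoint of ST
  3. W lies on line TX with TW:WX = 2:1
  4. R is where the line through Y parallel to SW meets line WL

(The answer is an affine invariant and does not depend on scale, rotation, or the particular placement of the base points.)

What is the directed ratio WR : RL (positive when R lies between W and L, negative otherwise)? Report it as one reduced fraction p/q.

WR:RL = 4/5

Assign T = (0, 0), S = (1, 0), L = (0, 1) — the answer is frame-independent, so this choice is without loss of generality.
1. Y lies on line LS with LY:YS = 5:4 ⇒ Y = (5/9, 4/9)
2. X is the midpoint of ST ⇒ X = (1/2, 0)
3. W lies on line TX with TW:WX = 2:1 ⇒ W = (1/3, 0)
4. R is where the line through Y parallel to SW meets line WL ⇒ R = (5/27, 4/9)
R = W + t·(L−W) with t = 4/9, so WR:RL = t:(1−t) = 4/9:5/9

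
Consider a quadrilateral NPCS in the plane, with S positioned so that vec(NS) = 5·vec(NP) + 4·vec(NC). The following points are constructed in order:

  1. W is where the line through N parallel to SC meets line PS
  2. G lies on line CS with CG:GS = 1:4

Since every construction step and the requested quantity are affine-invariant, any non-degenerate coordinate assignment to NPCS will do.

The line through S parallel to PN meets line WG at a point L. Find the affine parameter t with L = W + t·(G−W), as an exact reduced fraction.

t = 25

Assign N = (0, 0), P = (1, 0), C = (0, 1), S = (5, 4) — the answer is frame-independent, so this choice is without loss of generality.
1. W is where the line through N parallel to SC meets line PS ⇒ W = (5/2, 3/2)
2. G lies on line CS with CG:GS = 1:4 ⇒ G = (1, 8/5)
through S parallel to PN: direction (-1, 0); meets WG at L = (-35, 4)
L = W + t·(G−W) with t = 25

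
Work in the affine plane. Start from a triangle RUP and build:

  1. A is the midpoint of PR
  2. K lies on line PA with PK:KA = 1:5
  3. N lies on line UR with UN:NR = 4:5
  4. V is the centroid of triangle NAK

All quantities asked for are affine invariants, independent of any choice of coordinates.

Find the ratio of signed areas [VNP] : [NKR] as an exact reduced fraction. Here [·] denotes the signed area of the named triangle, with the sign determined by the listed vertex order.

Set R = (0, 0), U = (1, 0), P = (0, 1); any affine frame gives the same invariant.
1. A is the midpoint of PR ⇒ A = (0, 1/2)
2. K lies on line PA with PK:KA = 1:5 ⇒ K = (0, 11/12)
3. N lies on line UR with UN:NR = 4:5 ⇒ N = (5/9, 0)
4. V is the centroid of triangle NAK ⇒ V = (5/27, 17/36)
2·[VNP] = 35/324, 2·[NKR] = 55/108
[VNP]:[NKR] = 35/324:55/108 = 7/33

[VNP]:[NKR] = 7/33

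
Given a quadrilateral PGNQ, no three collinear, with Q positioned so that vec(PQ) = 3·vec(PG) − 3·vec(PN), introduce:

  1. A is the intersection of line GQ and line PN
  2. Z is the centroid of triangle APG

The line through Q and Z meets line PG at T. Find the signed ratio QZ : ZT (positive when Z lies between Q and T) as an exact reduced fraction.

QZ:ZT = -7

Choose coordinates P = (0, 0), G = (1, 0), N = (0, 1), Q = (3, -3).
1. A is the intersection of line GQ and line PN ⇒ A = (0, 3/2)
2. Z is the centroid of triangle APG ⇒ Z = (1/3, 1/2)
line QZ meets PG at T = (5/7, 0)
Z = Q + t·(T−Q) with t = 7/6, so QZ:ZT = 7/6:-1/6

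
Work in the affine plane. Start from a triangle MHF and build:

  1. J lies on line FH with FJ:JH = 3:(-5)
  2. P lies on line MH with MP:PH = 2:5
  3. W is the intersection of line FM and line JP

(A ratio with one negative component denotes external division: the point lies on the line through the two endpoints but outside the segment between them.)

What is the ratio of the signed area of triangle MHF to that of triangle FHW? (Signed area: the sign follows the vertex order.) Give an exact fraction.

Assign M = (0, 0), H = (1, 0), F = (0, 1) — the answer is frame-independent, so this choice is without loss of generality.
1. J lies on line FH with FJ:JH = 3:(-5) ⇒ J = (-3/2, 5/2)
2. P lies on line MH with MP:PH = 2:5 ⇒ P = (2/7, 0)
3. W is the intersection of line FM and line JP ⇒ W = (0, 2/5)
2·[MHF] = 1, 2·[FHW] = -3/5
[MHF]:[FHW] = 1:-3/5 = -5/3

[MHF]:[FHW] = -5/3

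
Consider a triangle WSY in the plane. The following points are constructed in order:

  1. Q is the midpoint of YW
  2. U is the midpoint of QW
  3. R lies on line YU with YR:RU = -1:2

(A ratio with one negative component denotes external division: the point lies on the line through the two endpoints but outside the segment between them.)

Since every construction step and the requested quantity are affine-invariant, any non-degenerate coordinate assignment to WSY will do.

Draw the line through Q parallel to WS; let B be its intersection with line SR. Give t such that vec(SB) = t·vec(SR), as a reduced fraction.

t = 2/7

Assign W = (0, 0), S = (1, 0), Y = (0, 1) — the answer is frame-independent, so this choice is without loss of generality.
1. Q is the midpoint of YW ⇒ Q = (0, 1/2)
2. U is the midpoint of QW ⇒ U = (0, 1/4)
3. R lies on line YU with YR:RU = -1:2 ⇒ R = (0, 7/4)
through Q parallel to WS: direction (1, 0); meets SR at B = (5/7, 1/2)
B = S + t·(R−S) with t = 2/7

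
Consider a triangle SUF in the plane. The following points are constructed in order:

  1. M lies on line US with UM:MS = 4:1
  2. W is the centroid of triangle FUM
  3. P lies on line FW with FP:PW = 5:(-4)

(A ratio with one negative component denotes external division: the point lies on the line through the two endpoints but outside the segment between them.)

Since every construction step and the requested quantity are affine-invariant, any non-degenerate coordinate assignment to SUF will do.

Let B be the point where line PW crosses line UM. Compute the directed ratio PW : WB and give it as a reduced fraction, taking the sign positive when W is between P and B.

PW:WB = -8

Assign S = (0, 0), U = (1, 0), F = (0, 1) — the answer is frame-independent, so this choice is without loss of generality.
1. M lies on line US with UM:MS = 4:1 ⇒ M = (1/5, 0)
2. W is the centroid of triangle FUM ⇒ W = (2/5, 1/3)
3. P lies on line FW with FP:PW = 5:(-4) ⇒ P = (2, -7/3)
line PW meets UM at B = (3/5, 0)
W = P + t·(B−P) with t = 8/7, so PW:WB = 8/7:-1/7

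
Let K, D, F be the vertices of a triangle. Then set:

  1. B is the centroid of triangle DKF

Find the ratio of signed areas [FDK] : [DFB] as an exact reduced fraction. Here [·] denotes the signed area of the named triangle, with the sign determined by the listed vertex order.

[FDK]:[DFB] = -3

Choose coordinates K = (0, 0), D = (1, 0), F = (0, 1).
1. B is the centroid of triangle DKF ⇒ B = (1/3, 1/3)
2·[FDK] = -1, 2·[DFB] = 1/3
[FDK]:[DFB] = -1:1/3 = -3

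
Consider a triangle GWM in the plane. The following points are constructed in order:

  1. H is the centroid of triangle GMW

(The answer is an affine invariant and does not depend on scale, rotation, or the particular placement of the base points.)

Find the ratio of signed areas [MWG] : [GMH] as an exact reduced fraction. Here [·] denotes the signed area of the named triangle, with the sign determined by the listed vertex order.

[MWG]:[GMH] = 3

Choose coordinates G = (0, 0), W = (1, 0), M = (0, 1).
1. H is the centroid of triangle GMW ⇒ H = (1/3, 1/3)
2·[MWG] = -1, 2·[GMH] = -1/3
[MWG]:[GMH] = -1:-1/3 = 3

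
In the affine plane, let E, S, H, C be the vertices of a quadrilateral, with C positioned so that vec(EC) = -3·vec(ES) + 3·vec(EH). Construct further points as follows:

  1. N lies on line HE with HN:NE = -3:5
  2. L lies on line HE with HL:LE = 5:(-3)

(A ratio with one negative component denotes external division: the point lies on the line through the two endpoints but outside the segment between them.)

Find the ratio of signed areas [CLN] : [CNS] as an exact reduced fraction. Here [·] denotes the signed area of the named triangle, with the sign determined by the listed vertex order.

Work in coordinates with E = (0, 0), S = (1, 0), H = (0, 1), C = (-3, 3).
1. N lies on line HE with HN:NE = -3:5 ⇒ N = (0, 5/2)
2. L lies on line HE with HL:LE = 5:(-3) ⇒ L = (0, -3/2)
2·[CLN] = 12, 2·[CNS] = -7
[CLN]:[CNS] = 12:-7 = -12/7

[CLN]:[CNS] = -12/7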